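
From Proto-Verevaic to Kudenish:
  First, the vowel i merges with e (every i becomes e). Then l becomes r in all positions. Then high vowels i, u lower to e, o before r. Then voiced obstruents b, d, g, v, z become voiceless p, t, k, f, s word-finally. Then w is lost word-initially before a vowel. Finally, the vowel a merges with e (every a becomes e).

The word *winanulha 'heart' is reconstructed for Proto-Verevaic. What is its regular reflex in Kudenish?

Kudenish: start from *winanulha.
  rule 1 (vowel merger): winanulha → wenanulha
  rule 2 (unconditioned shift): wenanulha → wenanurha
  rule 3 (pre-rhotic lowering): wenanurha → wenanorha
  rule 4: no change — wenanorha
  rule 5 (glide loss): wenanorha → enanorha
  rule 6 (vowel merger): enanorha → enenorhe
  ⇒ Kudenish enenorhe

enenorhe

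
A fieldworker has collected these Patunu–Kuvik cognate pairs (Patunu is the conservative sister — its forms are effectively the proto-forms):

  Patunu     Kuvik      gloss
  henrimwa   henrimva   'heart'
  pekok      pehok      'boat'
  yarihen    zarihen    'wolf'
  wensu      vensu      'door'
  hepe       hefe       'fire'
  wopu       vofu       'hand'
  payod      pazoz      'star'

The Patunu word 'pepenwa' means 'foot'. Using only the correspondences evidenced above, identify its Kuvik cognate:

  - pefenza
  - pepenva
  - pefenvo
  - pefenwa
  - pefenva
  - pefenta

pefenva

hepe ~ hefe — Patunu p corresponds to Kuvik f between vowels (before a front vowel).
henrimwa ~ henrimva — Patunu w corresponds to Kuvik v after a consonant, before a back vowel.
Applying these to Patunu 'pepenwa':
  pepenwa → pefenwa   (p→f between vowels (before a front vowel))
  pefenwa → pefenva   (w→v after a consonant, before a back vowel)
So the Kuvik cognate is 'pefenva'.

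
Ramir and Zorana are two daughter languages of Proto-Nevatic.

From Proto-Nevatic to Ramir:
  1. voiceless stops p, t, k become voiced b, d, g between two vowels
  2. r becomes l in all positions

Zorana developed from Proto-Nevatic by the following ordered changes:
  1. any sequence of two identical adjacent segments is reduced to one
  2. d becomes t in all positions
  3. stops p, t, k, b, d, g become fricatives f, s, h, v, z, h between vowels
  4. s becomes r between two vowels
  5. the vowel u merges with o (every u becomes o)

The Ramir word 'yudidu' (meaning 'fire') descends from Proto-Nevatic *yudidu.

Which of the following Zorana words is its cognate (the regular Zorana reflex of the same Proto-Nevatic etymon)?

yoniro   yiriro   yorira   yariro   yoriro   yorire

yoriro

Zorana: *yudidu > yutitu > yusisu > yuriru > yoriro  (by unconditioned shift, intervocalic lenition, rhotacism, vowel merger)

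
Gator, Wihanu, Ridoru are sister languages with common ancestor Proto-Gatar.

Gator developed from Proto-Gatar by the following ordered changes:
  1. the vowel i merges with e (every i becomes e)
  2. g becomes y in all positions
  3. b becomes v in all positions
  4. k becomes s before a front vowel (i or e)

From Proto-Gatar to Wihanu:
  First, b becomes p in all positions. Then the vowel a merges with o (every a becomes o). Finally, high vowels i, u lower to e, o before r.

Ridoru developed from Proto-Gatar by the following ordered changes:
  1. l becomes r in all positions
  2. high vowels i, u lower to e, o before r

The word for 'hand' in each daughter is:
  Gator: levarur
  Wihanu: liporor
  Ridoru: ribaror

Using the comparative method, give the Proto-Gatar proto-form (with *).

Position 1: Gator has l, Wihanu has l, Ridoru has r. Gator preserves l here (none of its changes turn any other segment into l), so the proto-segment is *l.
Position 6: Gator has u, Wihanu has o, Ridoru has o. Gator preserves u here (none of its changes turn any other segment into u), so the proto-segment is *u.
This points to *libarur. Verify forward in each daughter:
Gator: start from *libarur.
  rule 1 (vowel merger): libarur → lebarur
  rule 2: no change — lebarur
  rule 3 (unconditioned shift): lebarur → levarur
  rule 4: no change — levarur
  ⇒ Gator levarur
Wihanu: start from *libarur.
  rule 1 (unconditioned shift): libarur → liparur
  rule 2 (vowel merger): liparur → liporur
  rule 3 (pre-rhotic lowering): liporur → liporor
  ⇒ Wihanu liporor
Ridoru: *libarur
  libarur → ribarur   [unconditioned shift]
  ribarur → ribaror   [pre-rhotic lowering]
  giving Ridoru ribaror.
No other proto-form is consistent with every reflex, so the reconstruction is *libarur.

*libarur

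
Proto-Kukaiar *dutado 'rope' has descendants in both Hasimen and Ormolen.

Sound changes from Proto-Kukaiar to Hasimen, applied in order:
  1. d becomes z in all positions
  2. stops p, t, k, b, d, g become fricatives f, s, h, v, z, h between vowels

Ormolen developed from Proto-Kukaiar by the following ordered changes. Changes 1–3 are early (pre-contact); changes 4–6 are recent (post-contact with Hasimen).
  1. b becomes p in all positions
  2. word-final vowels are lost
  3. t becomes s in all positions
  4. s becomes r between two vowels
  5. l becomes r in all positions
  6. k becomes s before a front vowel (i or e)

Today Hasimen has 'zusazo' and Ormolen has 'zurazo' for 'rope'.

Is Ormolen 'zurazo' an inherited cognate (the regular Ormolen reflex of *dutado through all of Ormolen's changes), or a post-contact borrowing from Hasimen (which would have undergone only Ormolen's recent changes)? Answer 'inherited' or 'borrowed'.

If inherited, *dutado would pass through all of Ormolen's changes:
Ormolen: *dutado > dutad > dusad > durad  (by apocope, unconditioned shift, rhotacism)
If borrowed from Hasimen 'zusazo' after the early changes, it would undergo only the recent ones:
  rule 4 (rhotacism): zusazo → zurazo
  rule 5 (unconditioned shift): no change (zurazo)
  rule 6 (palatalisation): no change (zurazo)
  ⇒ as a loan: zurazo
Ormolen 'zurazo' matches the loan outcome 'zurazo', not the inherited 'durad' — it skipped the early Ormolen changes, so it was borrowed from Hasimen.

borrowed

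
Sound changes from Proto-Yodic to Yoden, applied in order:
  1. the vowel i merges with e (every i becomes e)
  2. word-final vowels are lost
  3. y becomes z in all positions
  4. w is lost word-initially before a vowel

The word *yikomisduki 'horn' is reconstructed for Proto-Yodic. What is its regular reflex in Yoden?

zekomesduk

Yoden: *yikomisduki > yekomesduke > yekomesduk > zekomesduk  (by vowel merger, apocope, unconditioned shift)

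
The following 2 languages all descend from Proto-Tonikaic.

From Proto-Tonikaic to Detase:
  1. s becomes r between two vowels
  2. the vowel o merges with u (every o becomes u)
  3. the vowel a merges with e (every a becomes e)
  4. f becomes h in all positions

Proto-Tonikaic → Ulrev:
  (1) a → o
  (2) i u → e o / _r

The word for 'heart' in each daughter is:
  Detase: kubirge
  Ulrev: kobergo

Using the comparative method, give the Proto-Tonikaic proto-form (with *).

*kobirga

Position 7: Detase has e, Ulrev has o. Taking the neighbouring segments as reconstructed: Detase e could go back to *a or *e; Ulrev o could go back to *a or *o — the one source consistent with every daughter is *a.
Position 2: Detase has u, Ulrev has o. Taking the neighbouring segments as reconstructed: Detase u could go back to *o or *u; Ulrev o could go back to *a or *o — the one source consistent with every daughter is *o.
Position 4: Detase has i, Ulrev has e. Detase preserves i here (none of its changes turn any other segment into i), so the proto-segment is *i.
The remaining positions agree across the daughters. Check the candidate against every language:
Detase: start from *kobirga.
  rule 1: no change — kobirga
  rule 2 (vowel merger): kobirga → kubirga
  rule 3 (vowel merger): kubirga → kubirge
  rule 4: no change — kubirge
  ⇒ Detase kubirge
Ulrev: *kobirga > kobirgo > kobergo  (by vowel merger, pre-rhotic lowering)
*kobirga is the unique common source.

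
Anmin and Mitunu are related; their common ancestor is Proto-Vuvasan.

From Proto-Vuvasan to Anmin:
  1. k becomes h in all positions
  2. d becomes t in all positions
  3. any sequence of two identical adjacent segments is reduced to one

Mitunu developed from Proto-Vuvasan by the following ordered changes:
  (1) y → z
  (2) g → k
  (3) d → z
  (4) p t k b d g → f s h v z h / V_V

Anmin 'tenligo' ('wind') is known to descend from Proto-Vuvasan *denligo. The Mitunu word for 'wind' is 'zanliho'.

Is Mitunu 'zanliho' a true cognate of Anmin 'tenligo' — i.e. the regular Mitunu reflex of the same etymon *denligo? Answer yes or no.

Derive the expected Mitunu reflex of *denligo:
Mitunu: start from *denligo.
  rule 1: no change — denligo
  rule 2 (unconditioned shift): denligo → denliko
  rule 3 (unconditioned shift): denliko → zenliko
  rule 4 (intervocalic lenition): zenliko → zenliho
  ⇒ Mitunu zenliho
The regular Mitunu reflex would be 'zenliho', but the attested form is 'zanliho'. The correspondence is irregular, so they are not cognates (the Mitunu form has a different source).

no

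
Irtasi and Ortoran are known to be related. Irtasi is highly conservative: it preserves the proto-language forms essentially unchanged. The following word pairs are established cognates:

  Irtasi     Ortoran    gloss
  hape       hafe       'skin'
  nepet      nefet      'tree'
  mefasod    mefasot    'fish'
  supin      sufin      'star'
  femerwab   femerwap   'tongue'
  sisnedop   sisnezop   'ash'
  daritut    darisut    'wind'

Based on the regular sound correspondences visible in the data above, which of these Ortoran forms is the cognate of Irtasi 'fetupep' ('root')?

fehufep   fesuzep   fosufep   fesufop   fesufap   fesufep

daritut ~ darisut — Irtasi t corresponds to Ortoran s between vowels (before a back vowel).
hape ~ hafe, nepet ~ nefet — Irtasi p corresponds to Ortoran f between vowels (before a front vowel).
Applying these to Irtasi 'fetupep':
  fetupep → fesupep   (t→s between vowels (before a back vowel))
  fesupep → fesufep   (p→f between vowels (before a front vowel))
So the Ortoran cognate is 'fesufep'.

fesufep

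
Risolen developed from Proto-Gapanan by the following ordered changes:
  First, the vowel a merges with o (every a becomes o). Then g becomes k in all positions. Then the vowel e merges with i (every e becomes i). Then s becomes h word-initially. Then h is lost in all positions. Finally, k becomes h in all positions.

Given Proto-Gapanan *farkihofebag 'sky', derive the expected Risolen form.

Risolen: *farkihofebag
  farkihofebag → forkihofebog   [vowel merger]
  forkihofebog → forkihofebok   [unconditioned shift]
  forkihofebok → forkihofibok   [vowel merger]
  forkihofibok (rule 4 does not apply)
  forkihofibok → forkiofibok   [h-loss]
  forkiofibok → forhiofiboh   [unconditioned shift]
  giving Risolen forhiofiboh.

forhiofiboh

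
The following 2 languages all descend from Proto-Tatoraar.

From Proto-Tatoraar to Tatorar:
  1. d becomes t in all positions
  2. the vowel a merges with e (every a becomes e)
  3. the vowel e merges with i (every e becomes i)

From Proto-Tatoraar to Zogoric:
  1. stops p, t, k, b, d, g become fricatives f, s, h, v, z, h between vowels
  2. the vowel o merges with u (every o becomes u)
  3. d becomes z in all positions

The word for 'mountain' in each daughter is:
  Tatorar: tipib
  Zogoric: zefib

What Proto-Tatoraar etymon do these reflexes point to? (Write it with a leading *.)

Position 3: Tatorar has p, Zogoric has f. Tatorar preserves p here (none of its changes turn any other segment into p), so the proto-segment is *p.
Position 1: Tatorar has t, Zogoric has z. Taking the neighbouring segments as reconstructed: Tatorar t could go back to *t or *d; Zogoric z could go back to *d or *z — the one source consistent with every daughter is *d.
Continuing position by position gives *depib; check it forward:
Tatorar: *depib
  depib → tepib   [unconditioned shift]
  tepib (rule 2 does not apply)
  tepib → tipib   [vowel merger]
  giving Tatorar tipib.
Zogoric: start from *depib.
  rule 1 (intervocalic lenition): depib → defib
  rule 2: no change — defib
  rule 3 (unconditioned shift): defib → zefib
  ⇒ Zogoric zefib
No other proto-form is consistent with every reflex, so the reconstruction is *depib.

*depib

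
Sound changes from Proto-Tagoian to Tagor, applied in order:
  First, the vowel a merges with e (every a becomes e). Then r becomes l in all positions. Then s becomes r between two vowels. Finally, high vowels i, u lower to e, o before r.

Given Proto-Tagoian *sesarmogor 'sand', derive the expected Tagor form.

Tagor: *sesarmogor > sesermogor > seselmogol > serelmogol  (by vowel merger, unconditioned shift, rhotacism)

serelmogol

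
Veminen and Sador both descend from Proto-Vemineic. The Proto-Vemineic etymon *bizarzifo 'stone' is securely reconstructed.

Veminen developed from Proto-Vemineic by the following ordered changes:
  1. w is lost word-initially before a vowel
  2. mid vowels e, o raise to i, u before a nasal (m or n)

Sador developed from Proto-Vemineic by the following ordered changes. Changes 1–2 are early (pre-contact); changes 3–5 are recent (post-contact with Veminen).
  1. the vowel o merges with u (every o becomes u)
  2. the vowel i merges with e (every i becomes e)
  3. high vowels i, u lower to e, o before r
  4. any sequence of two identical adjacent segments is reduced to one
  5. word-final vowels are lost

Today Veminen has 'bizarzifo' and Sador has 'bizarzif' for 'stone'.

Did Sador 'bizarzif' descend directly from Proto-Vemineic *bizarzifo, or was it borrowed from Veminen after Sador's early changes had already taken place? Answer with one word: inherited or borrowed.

If inherited, *bizarzifo would pass through all of Sador's changes:
Sador: *bizarzifo > bizarzifu > bezarzefu > bezarzef  (by vowel merger, vowel merger, apocope)
If borrowed from Veminen 'bizarzifo' after the early changes, it would undergo only the recent ones:
  rule 3 (pre-rhotic lowering): no change (bizarzifo)
  rule 4 (degemination): no change (bizarzifo)
  rule 5 (apocope): bizarzifo → bizarzif
  ⇒ as a loan: bizarzif
Sador 'bizarzif' matches the loan outcome 'bizarzif', not the inherited 'bezarzef' — it skipped the early Sador changes, so it was borrowed from Veminen.

borrowed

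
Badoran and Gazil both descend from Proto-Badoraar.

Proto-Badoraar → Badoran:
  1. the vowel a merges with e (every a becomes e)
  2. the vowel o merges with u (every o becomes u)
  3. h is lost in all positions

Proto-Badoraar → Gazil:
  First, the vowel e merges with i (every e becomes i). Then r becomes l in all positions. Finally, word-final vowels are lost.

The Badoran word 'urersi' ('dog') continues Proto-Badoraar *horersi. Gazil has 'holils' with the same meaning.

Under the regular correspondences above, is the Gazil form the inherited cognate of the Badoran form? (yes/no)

yes

Derive the expected Gazil reflex of *horersi:
Gazil: start from *horersi.
  rule 1 (vowel merger): horersi → horirsi
  rule 2 (unconditioned shift): horirsi → holilsi
  rule 3 (apocope): holilsi → holils
  ⇒ Gazil holils
Gazil 'holils' matches the regular reflex exactly, so the pair is cognate.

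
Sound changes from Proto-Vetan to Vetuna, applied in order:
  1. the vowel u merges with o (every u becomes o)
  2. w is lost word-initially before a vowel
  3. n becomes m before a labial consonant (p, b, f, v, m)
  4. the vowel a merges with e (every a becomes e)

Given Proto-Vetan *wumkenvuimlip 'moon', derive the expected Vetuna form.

omkemvoimlip

Vetuna: *wumkenvuimlip > womkenvoimlip > omkenvoimlip > omkemvoimlip  (by vowel merger, glide loss, nasal place assimilation)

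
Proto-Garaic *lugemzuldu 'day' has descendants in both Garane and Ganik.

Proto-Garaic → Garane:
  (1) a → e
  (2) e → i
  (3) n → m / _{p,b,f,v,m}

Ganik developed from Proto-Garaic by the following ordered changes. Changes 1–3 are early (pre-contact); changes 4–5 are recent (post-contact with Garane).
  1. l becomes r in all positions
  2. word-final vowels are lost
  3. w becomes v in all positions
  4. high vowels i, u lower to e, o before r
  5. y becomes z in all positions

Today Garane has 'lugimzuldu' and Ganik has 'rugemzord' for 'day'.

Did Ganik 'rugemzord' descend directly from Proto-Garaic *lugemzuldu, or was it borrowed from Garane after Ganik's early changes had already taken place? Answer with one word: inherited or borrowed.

inherited

If inherited, *lugemzuldu would pass through all of Ganik's changes:
Ganik: *lugemzuldu
  lugemzuldu → rugemzurdu   [unconditioned shift]
  rugemzurdu → rugemzurd   [apocope]
  rugemzurd (rule 3 does not apply)
  rugemzurd → rugemzord   [pre-rhotic lowering]
  rugemzord (rule 5 does not apply)
  giving Ganik rugemzord.
If borrowed from Garane 'lugimzuldu' after the early changes, it would undergo only the recent ones:
  rule 4 (pre-rhotic lowering): no change (lugimzuldu)
  rule 5 (unconditioned shift): no change (lugimzuldu)
  ⇒ as a loan: lugimzuldu
Ganik 'rugemzord' matches the inherited outcome exactly, so it is an inherited cognate, not a loan.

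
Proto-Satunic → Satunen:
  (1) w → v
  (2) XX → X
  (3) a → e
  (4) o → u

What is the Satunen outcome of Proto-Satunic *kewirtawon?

kevirtevun

Satunen: start from *kewirtawon.
  rule 1 (unconditioned shift): kewirtawon → kevirtavon
  rule 2: no change — kevirtavon
  rule 3 (vowel merger): kevirtavon → kevirtevon
  rule 4 (vowel merger): kevirtevon → kevirtevun
  ⇒ Satunen kevirtevun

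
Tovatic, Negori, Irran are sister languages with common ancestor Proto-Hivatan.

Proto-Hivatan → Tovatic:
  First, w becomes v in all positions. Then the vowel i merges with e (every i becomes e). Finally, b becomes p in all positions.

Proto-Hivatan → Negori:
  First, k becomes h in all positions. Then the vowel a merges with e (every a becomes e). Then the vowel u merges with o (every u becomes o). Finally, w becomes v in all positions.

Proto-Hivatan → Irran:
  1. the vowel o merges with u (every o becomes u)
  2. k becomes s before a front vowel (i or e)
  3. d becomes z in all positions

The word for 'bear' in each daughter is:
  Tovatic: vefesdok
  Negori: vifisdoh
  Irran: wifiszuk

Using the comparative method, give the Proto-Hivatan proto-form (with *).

Position 4: Tovatic has e, Negori has i, Irran has i. Negori preserves i here (none of its changes turn any other segment into i), so the proto-segment is *i.
Position 8: Tovatic has k, Negori has h, Irran has k. Tovatic preserves k here (none of its changes turn any other segment into k), so the proto-segment is *k.
Position 6: Tovatic has d, Negori has d, Irran has z. Tovatic preserves d here (none of its changes turn any other segment into d), so the proto-segment is *d.
This points to *wifisdok. Verify forward in each daughter:
Tovatic: *wifisdok > vifisdok > vefesdok  (by unconditioned shift, vowel merger)
Negori: start from *wifisdok.
  rule 1 (unconditioned shift): wifisdok → wifisdoh
  rule 2: no change — wifisdoh
  rule 3: no change — wifisdoh
  rule 4 (unconditioned shift): wifisdoh → vifisdoh
  ⇒ Negori vifisdoh
Irran: start from *wifisdok.
  rule 1 (vowel merger): wifisdok → wifisduk
  rule 2: no change — wifisduk
  rule 3 (unconditioned shift): wifisduk → wifiszuk
  ⇒ Irran wifiszuk
*wifisdok is the unique common source.

*wifisdok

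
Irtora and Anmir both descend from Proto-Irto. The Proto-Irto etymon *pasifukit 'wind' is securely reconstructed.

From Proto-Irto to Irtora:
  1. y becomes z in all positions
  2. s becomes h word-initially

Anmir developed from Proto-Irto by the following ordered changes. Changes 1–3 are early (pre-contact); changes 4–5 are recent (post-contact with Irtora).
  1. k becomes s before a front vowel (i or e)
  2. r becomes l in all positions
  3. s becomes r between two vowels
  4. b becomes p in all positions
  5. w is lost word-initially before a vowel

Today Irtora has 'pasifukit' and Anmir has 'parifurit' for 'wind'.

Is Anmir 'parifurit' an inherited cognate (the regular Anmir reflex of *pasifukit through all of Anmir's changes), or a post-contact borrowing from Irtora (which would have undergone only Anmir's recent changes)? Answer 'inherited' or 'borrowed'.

inherited

If inherited, *pasifukit would pass through all of Anmir's changes:
Anmir: *pasifukit
  pasifukit → pasifusit   [palatalisation]
  pasifusit (rule 2 does not apply)
  pasifusit → parifurit   [rhotacism]
  parifurit (rule 4 does not apply)
  parifurit (rule 5 does not apply)
  giving Anmir parifurit.
If borrowed from Irtora 'pasifukit' after the early changes, it would undergo only the recent ones:
  rule 4 (unconditioned shift): no change (pasifukit)
  rule 5 (glide loss): no change (pasifukit)
  ⇒ as a loan: pasifukit
Anmir 'parifurit' matches the inherited outcome exactly, so it is an inherited cognate, not a loan.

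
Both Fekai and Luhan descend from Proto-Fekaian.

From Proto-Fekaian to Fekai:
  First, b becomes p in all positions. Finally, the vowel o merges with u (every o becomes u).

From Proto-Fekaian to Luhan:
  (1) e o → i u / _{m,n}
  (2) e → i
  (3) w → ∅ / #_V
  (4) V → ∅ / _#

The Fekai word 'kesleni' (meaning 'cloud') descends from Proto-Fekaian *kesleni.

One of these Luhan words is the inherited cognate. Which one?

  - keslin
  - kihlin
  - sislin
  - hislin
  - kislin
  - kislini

Luhan: *kesleni > keslini > kislini > kislin  (by pre-nasal raising, vowel merger, apocope)

kislin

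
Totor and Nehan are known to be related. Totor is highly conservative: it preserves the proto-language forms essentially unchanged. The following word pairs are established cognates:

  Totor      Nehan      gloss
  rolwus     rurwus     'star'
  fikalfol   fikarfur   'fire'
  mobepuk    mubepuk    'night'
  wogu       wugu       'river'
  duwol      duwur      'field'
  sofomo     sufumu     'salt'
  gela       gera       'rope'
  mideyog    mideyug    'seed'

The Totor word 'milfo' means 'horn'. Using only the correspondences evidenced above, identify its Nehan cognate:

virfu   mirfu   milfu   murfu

fikalfol ~ fikarfur — Totor l corresponds to Nehan r after a vowel, before a labial obstruent.
sofomo ~ sufumu — Totor o corresponds to Nehan u word-finally.
Applying these to Totor 'milfo':
  milfo → mirfo   (l→r after a vowel, before a labial obstruent)
  mirfo → mirfu   (o→u word-finally)
So the Nehan cognate is 'mirfu'.

mirfu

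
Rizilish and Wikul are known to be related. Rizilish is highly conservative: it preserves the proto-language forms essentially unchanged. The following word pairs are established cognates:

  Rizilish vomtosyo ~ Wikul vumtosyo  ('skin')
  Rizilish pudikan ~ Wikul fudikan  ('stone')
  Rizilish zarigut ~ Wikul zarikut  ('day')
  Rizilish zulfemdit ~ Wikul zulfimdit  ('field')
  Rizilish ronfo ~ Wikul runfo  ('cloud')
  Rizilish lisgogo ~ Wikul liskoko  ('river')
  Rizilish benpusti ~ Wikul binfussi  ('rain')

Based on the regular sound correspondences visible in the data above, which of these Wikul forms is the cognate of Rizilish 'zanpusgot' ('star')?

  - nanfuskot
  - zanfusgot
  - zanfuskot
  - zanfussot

zanfuskot

benpusti ~ binfussi — Rizilish p corresponds to Wikul f after a consonant, before a back vowel.
lisgogo ~ liskoko — Rizilish g corresponds to Wikul k after a consonant, before a back vowel.
Applying these to Rizilish 'zanpusgot':
  zanpusgot → zanfusgot   (p→f after a consonant, before a back vowel)
  zanfusgot → zanfuskot   (g→k after a consonant, before a back vowel)
So the Wikul cognate is 'zanfuskot'.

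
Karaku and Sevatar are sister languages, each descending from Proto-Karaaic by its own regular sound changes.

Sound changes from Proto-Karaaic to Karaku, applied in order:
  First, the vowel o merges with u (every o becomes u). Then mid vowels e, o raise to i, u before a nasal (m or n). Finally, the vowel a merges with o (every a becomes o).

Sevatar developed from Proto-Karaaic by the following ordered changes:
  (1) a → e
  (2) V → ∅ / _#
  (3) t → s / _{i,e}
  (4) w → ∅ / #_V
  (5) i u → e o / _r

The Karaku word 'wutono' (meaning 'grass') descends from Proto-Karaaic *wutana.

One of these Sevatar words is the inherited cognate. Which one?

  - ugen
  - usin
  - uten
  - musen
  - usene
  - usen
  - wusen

usen

Sevatar: *wutana > wutene > wuten > wusen > usen  (by vowel merger, apocope, palatalisation, glide loss)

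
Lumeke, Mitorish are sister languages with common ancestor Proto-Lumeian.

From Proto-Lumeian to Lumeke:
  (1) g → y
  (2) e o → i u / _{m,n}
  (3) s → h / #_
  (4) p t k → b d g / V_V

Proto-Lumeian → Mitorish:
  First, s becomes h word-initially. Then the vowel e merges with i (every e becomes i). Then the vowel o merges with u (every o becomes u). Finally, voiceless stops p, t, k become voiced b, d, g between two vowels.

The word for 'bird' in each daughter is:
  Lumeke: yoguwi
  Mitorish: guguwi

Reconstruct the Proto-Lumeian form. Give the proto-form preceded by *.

*gokuwi

Position 3: Lumeke has g, Mitorish has g. In Lumeke, g can only continue *k, so the proto-segment is *k.
Position 1: Lumeke has y, Mitorish has g. Taking the neighbouring segments as reconstructed: Lumeke y could go back to *g or *y; Mitorish g can only go back to *g — the one source consistent with every daughter is *g.
This points to *gokuwi. Verify forward in each daughter:
Lumeke: *gokuwi
  gokuwi → yokuwi   [unconditioned shift]
  yokuwi (rule 2 does not apply)
  yokuwi (rule 3 does not apply)
  yokuwi → yoguwi   [intervocalic voicing]
  giving Lumeke yoguwi.
Mitorish: start from *gokuwi.
  rule 1: no change — gokuwi
  rule 2: no change — gokuwi
  rule 3 (vowel merger): gokuwi → gukuwi
  rule 4 (intervocalic voicing): gukuwi → guguwi
  ⇒ Mitorish guguwi
Only *gokuwi yields all of Lumeke yoguwi, Mitorish guguwi.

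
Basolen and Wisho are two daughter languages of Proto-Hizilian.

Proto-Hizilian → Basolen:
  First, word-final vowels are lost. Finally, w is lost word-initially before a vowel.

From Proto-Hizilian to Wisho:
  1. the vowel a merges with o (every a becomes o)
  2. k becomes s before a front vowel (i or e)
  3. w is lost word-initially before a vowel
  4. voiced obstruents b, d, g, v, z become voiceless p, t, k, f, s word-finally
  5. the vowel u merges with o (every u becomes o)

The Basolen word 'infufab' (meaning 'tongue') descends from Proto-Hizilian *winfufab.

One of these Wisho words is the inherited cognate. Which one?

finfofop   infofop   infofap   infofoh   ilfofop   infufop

Wisho: *winfufab > winfufob > infufob > infufop > infofop  (by vowel merger, glide loss, final devoicing, vowel merger)

infofop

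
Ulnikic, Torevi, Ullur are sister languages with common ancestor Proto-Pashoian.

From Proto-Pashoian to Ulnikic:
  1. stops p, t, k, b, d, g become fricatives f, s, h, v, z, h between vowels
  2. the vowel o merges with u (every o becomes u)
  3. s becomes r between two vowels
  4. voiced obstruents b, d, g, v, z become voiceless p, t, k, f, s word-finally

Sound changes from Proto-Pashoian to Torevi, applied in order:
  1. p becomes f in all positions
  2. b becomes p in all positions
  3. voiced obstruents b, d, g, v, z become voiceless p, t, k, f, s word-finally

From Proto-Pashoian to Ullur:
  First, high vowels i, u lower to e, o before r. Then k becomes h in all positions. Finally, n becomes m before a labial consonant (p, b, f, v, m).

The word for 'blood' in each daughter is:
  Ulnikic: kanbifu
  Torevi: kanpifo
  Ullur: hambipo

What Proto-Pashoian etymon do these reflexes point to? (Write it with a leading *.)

Position 1: Ulnikic has k, Torevi has k, Ullur has h. Taking the neighbouring segments as reconstructed: Ulnikic k can only go back to *k; Torevi k can only go back to *k; Ullur h could go back to *k or *h — the one source consistent with every daughter is *k.
Position 4: Ulnikic has b, Torevi has p, Ullur has b. Ulnikic preserves b here (none of its changes turn any other segment into b), so the proto-segment is *b.
Position 7: Ulnikic has u, Torevi has o, Ullur has o. Torevi preserves o here (none of its changes turn any other segment into o), so the proto-segment is *o.
Verify the candidate proto-form against each daughter:
Ulnikic: *kanbipo
  kanbipo → kanbifo   [intervocalic lenition]
  kanbifo → kanbifu   [vowel merger]
  kanbifu (rule 3 does not apply)
  kanbifu (rule 4 does not apply)
  giving Ulnikic kanbifu.
Torevi: *kanbipo > kanbifo > kanpifo  (by unconditioned shift, unconditioned shift)
Ullur: start from *kanbipo.
  rule 1: no change — kanbipo
  rule 2 (unconditioned shift): kanbipo → hanbipo
  rule 3 (nasal place assimilation): hanbipo → hambipo
  ⇒ Ullur hambipo
No other proto-form is consistent with every reflex, so the reconstruction is *kanbipo.

*kanbipo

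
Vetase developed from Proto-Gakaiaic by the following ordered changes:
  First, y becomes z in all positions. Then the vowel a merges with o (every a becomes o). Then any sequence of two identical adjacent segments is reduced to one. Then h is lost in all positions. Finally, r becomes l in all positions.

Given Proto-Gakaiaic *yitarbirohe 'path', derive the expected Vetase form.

Vetase: *yitarbirohe
  yitarbirohe → zitarbirohe   [unconditioned shift]
  zitarbirohe → zitorbirohe   [vowel merger]
  zitorbirohe (rule 3 does not apply)
  zitorbirohe → zitorbiroe   [h-loss]
  zitorbiroe → zitolbiloe   [unconditioned shift]
  giving Vetase zitolbiloe.

zitolbiloe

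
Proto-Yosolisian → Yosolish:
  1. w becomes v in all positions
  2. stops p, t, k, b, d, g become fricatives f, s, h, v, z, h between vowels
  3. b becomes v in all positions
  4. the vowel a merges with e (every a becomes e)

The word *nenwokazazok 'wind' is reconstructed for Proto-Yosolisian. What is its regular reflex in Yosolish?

nenvohezezok

Yosolish: start from *nenwokazazok.
  rule 1 (unconditioned shift): nenwokazazok → nenvokazazok
  rule 2 (intervocalic lenition): nenvokazazok → nenvohazazok
  rule 3: no change — nenvohazazok
  rule 4 (vowel merger): nenvohazazok → nenvohezezok
  ⇒ Yosolish nenvohezezok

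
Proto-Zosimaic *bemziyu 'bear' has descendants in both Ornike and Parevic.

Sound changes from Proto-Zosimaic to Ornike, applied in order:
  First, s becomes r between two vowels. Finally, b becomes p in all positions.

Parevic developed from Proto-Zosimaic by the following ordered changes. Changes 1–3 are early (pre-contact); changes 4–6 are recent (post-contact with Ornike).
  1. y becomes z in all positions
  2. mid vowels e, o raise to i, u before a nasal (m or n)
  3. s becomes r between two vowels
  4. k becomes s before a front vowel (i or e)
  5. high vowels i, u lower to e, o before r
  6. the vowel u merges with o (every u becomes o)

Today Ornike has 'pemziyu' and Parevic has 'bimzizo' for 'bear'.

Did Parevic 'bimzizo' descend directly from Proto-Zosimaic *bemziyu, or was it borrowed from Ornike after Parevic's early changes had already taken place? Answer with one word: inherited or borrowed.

inherited

If inherited, *bemziyu would pass through all of Parevic's changes:
Parevic: start from *bemziyu.
  rule 1 (unconditioned shift): bemziyu → bemzizu
  rule 2 (pre-nasal raising): bemzizu → bimzizu
  rule 3: no change — bimzizu
  rule 4: no change — bimzizu
  rule 5: no change — bimzizu
  rule 6 (vowel merger): bimzizu → bimzizo
  ⇒ Parevic bimzizo
If borrowed from Ornike 'pemziyu' after the early changes, it would undergo only the recent ones:
  rule 4 (palatalisation): no change (pemziyu)
  rule 5 (pre-rhotic lowering): no change (pemziyu)
  rule 6 (vowel merger): pemziyu → pemziyo
  ⇒ as a loan: pemziyo
Parevic 'bimzizo' matches the inherited outcome exactly, so it is an inherited cognate, not a loan.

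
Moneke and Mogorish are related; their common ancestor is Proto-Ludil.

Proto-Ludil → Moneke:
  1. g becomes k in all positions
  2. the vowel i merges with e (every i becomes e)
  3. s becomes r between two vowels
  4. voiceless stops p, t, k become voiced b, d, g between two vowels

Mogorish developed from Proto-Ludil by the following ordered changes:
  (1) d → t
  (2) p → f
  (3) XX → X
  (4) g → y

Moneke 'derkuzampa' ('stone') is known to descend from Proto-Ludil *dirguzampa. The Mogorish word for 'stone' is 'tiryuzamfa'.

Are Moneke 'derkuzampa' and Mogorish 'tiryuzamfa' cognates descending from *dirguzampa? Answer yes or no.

Derive the expected Mogorish reflex of *dirguzampa:
Mogorish: start from *dirguzampa.
  rule 1 (unconditioned shift): dirguzampa → tirguzampa
  rule 2 (unconditioned shift): tirguzampa → tirguzamfa
  rule 3: no change — tirguzamfa
  rule 4 (unconditioned shift): tirguzamfa → tiryuzamfa
  ⇒ Mogorish tiryuzamfa
Mogorish 'tiryuzamfa' matches the regular reflex exactly, so the pair is cognate.

yes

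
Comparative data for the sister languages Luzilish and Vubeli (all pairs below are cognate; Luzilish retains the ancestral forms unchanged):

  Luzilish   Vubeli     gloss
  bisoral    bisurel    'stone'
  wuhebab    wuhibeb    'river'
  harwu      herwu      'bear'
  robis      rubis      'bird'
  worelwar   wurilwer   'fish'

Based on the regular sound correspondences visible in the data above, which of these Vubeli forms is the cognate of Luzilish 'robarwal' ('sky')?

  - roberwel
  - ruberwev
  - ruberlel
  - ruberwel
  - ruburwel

robis ~ rubis — Luzilish o corresponds to Vubeli u after a consonant, before a labial obstruent.
harwu ~ herwu, worelwar ~ wurilwer — Luzilish a corresponds to Vubeli e after a consonant, before r.
bisoral ~ bisurel — Luzilish a corresponds to Vubeli e after a consonant, before a consonant other than r, m, n, p, b, f, v.
Applying these to Luzilish 'robarwal':
  robarwal → rubarwal   (o→u after a consonant, before a labial obstruent)
  rubarwal → ruberwal   (a→e after a consonant, before r)
  ruberwal → ruberwel   (a→e after a consonant, before a consonant other than r, m, n, p, b, f, v)
So the Vubeli cognate is 'ruberwel'.

ruberwel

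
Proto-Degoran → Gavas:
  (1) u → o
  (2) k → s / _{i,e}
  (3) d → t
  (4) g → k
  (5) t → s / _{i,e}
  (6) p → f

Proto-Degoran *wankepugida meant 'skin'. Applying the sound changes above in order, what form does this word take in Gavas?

wansefokita

Gavas: start from *wankepugida.
  rule 1 (vowel merger): wankepugida → wankepogida
  rule 2 (palatalisation): wankepogida → wansepogida
  rule 3 (unconditioned shift): wansepogida → wansepogita
  rule 4 (unconditioned shift): wansepogita → wansepokita
  rule 5: no change — wansepokita
  rule 6 (unconditioned shift): wansepokita → wansefokita
  ⇒ Gavas wansefokita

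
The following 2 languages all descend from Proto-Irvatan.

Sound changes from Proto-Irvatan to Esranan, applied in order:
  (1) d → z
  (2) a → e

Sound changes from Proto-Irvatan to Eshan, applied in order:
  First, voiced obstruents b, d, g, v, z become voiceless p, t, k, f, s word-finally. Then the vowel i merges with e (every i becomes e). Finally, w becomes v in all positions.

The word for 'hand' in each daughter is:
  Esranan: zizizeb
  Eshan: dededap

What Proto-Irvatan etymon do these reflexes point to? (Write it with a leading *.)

*dididab

Position 4: Esranan has i, Eshan has e. Esranan preserves i here (none of its changes turn any other segment into i), so the proto-segment is *i.
Position 6: Esranan has e, Eshan has a. Eshan preserves a here (none of its changes turn any other segment into a), so the proto-segment is *a.
This points to *dididab. Verify forward in each daughter:
Esranan: *dididab > zizizab > zizizeb  (by unconditioned shift, vowel merger)
Eshan: *dididab
  dididab → dididap   [final devoicing]
  dididap → dededap   [vowel merger]
  dededap (rule 3 does not apply)
  giving Eshan dededap.
Only *dididab yields all of Esranan zizizeb, Eshan dededap.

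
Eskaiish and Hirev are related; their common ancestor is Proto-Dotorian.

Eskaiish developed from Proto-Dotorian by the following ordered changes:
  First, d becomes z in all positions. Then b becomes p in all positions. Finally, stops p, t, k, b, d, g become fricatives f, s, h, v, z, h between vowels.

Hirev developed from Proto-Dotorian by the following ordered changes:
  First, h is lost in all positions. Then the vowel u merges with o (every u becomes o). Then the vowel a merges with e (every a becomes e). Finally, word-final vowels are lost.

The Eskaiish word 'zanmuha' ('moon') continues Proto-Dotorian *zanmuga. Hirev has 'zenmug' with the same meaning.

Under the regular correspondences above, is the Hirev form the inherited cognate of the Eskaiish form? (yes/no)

no

Derive the expected Hirev reflex of *zanmuga:
Hirev: *zanmuga > zanmoga > zenmoge > zenmog  (by vowel merger, vowel merger, apocope)
The regular Hirev reflex would be 'zenmog', but the attested form is 'zenmug'. The correspondence is irregular, so they are not cognates (the Hirev form has a different source).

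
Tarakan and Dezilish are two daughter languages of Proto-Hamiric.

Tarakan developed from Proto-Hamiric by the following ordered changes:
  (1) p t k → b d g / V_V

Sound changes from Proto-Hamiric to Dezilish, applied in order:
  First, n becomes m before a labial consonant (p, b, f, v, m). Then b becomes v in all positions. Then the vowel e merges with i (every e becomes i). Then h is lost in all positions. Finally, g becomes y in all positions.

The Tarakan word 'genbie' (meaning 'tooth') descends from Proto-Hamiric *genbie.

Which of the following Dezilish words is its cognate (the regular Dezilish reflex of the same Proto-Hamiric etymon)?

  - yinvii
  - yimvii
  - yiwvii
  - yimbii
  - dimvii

yimvii

Dezilish: start from *genbie.
  rule 1 (nasal place assimilation): genbie → gembie
  rule 2 (unconditioned shift): gembie → gemvie
  rule 3 (vowel merger): gemvie → gimvii
  rule 4: no change — gimvii
  rule 5 (unconditioned shift): gimvii → yimvii
  ⇒ Dezilish yimvii
Among the options, 'yimvii' alone shows every Dezilish change applied in order.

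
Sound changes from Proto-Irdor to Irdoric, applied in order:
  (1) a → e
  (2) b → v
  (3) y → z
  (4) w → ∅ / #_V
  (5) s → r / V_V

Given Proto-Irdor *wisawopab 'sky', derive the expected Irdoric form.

irewopev

Irdoric: *wisawopab > wisewopeb > wisewopev > isewopev > irewopev  (by vowel merger, unconditioned shift, glide loss, rhotacism)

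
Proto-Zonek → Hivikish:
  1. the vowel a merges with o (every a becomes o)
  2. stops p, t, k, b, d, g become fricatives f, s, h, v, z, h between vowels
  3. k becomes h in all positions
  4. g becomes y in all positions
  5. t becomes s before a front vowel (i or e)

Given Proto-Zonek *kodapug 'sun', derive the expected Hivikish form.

Hivikish: *kodapug
  kodapug → kodopug   [vowel merger]
  kodopug → kozofug   [intervocalic lenition]
  kozofug → hozofug   [unconditioned shift]
  hozofug → hozofuy   [unconditioned shift]
  hozofuy (rule 5 does not apply)
  giving Hivikish hozofuy.

hozofuy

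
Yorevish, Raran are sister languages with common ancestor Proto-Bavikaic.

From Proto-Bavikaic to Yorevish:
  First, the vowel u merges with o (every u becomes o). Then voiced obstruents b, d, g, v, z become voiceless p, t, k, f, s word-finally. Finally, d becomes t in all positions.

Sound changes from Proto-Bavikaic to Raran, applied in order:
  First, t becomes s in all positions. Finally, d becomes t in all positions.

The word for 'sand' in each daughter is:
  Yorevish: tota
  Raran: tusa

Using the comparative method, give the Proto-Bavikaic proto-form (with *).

Position 3: Yorevish has t, Raran has s. Taking the neighbouring segments as reconstructed: Yorevish t could go back to *t or *d; Raran s could go back to *t or *s — the one source consistent with every daughter is *t.
Position 1: Yorevish has t, Raran has t. In Raran, t can only continue *d, so the proto-segment is *d.
Continuing position by position gives *duta; check it forward:
Yorevish: start from *duta.
  rule 1 (vowel merger): duta → dota
  rule 2: no change — dota
  rule 3 (unconditioned shift): dota → tota
  ⇒ Yorevish tota
Raran: *duta > dusa > tusa  (by unconditioned shift, unconditioned shift)
*duta is the unique common source.

*duta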